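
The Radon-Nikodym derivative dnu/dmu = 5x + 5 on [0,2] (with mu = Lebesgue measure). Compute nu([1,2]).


nu(A) = integral_A (dnu/dmu) dmu = integral_1^2 (5x + 5) dx
Step 1: Antiderivative F(x) = (5/2)x^2 + 5x
Step 2: F(2) = (5/2)*2^2 + 5*2 = 10 + 10 = 20
Step 3: F(1) = (5/2)*1^2 + 5*1 = 2.5 + 5 = 7.5
Step 4: nu([1,2]) = F(2) - F(1) = 20 - 7.5 = 12.5


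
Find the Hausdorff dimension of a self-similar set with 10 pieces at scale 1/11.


For a self-similar set with N copies scaled by 1/r:
dim_H = log(N)/log(r) = log(10)/log(11)
= 2.302585/2.397895
= 0.960253


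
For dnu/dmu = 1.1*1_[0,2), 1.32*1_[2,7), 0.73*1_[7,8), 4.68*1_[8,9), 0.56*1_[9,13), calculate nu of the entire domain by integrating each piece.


Integrate each piece of the Radon-Nikodym derivative:
Step 1: integral_0^2 1.1 dx = 1.1*(2-0) = 1.1*2 = 2.2
Step 2: integral_2^7 1.32 dx = 1.32*(7-2) = 1.32*5 = 6.6
Step 3: integral_7^8 0.73 dx = 0.73*(8-7) = 0.73*1 = 0.73
Step 4: integral_8^9 4.68 dx = 4.68*(9-8) = 4.68*1 = 4.68
Step 5: integral_9^13 0.56 dx = 0.56*(13-9) = 0.56*4 = 2.24
Total: 2.2 + 6.6 + 0.73 + 4.68 + 2.24 = 16.45


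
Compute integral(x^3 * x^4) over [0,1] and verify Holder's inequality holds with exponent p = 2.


Step 1: Exact integral of f*g = integral(x^7, 0, 1) = 1/8
     = 0.125
Step 2: Holder bound with p=2, q=2:
  ||f||_p = (integral x^6 dx)^(1/2) = (1/7)^(1/2) = 0.377964
  ||g||_q = (integral x^8 dx)^(1/2) = (1/9)^(1/2) = 0.333333
Step 3: Holder bound = ||f||_p * ||g||_q = 0.377964 * 0.333333 = 0.125988
Verification: 0.125 <= 0.125988 (Holder holds)


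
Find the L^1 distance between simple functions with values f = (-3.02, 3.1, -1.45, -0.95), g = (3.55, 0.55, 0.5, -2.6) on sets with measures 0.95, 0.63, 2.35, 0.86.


Step 1: Compute differences f_i - g_i:
  -3.02 - 3.55 = -6.57
  3.1 - 0.55 = 2.55
  -1.45 - 0.5 = -1.95
  -0.95 - -2.6 = 1.65
Step 2: Compute |diff|^1 * measure for each set:
  |-6.57|^1 * 0.95 = 6.57 * 0.95 = 6.2415
  |2.55|^1 * 0.63 = 2.55 * 0.63 = 1.6065
  |-1.95|^1 * 2.35 = 1.95 * 2.35 = 4.5825
  |1.65|^1 * 0.86 = 1.65 * 0.86 = 1.419
Step 3: Sum = 13.8495
Step 4: ||f-g||_1 = (13.8495)^(1/1) = 13.8495


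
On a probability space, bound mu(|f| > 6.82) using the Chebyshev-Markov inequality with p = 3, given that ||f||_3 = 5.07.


Chebyshev/Markov inequality: mu(|f| > eps) <= (||f||_p / eps)^p
Step 1: ||f||_3 / eps = 5.07 / 6.82 = 0.743402
Step 2: Raise to power p = 3:
  (0.743402)^3 = 0.410838
Step 3: Therefore mu(|f| > 6.82) <= 0.410838


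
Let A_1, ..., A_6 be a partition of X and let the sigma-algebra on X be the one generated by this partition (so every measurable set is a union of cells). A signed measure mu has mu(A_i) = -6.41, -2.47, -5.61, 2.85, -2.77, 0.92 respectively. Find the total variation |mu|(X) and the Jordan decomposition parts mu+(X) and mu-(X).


Step 1: Every measurable set is a union of atoms (the cells / points), so a Hahn decomposition is
  obtained by grouping atoms by sign: P = union of atoms with mu > 0, N = union of the remaining atoms.
  Atoms in P (indices): 4, 6;  atoms in N (indices): 1, 2, 3, 5
  Positive values: 2.85, 0.92
  Negative values: -6.41, -2.47, -5.61, -2.77
Step 2: mu+(X) = mu(P) = sum of positive atom values = 3.77
Step 3: mu-(X) = -mu(N) = sum of |negative atom values| = 17.26
Step 4: |mu|(X) = mu+(X) + mu-(X) = 3.77 + 17.26 = 21.03


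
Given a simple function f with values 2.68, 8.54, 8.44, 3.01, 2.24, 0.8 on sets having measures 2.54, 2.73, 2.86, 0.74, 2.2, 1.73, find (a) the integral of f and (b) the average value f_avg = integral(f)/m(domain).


Step 1: Integral = sum(value_i * measure_i)
= 2.68*2.54 + 8.54*2.73 + 8.44*2.86 + 3.01*0.74 + 2.24*2.2 + 0.8*1.73
= 6.8072 + 23.3142 + 24.1384 + 2.2274 + 4.928 + 1.384
= 62.7992
Step 2: Total measure of domain = 2.54 + 2.73 + 2.86 + 0.74 + 2.2 + 1.73 = 12.8
Step 3: Average value = 62.7992 / 12.8 = 4.906187


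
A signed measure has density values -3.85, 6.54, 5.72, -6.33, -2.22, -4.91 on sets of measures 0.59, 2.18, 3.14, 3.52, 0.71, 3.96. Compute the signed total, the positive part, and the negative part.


Step 1: Compute signed measure on each set:
  Set 1: -3.85 * 0.59 = -2.2715
  Set 2: 6.54 * 2.18 = 14.2572
  Set 3: 5.72 * 3.14 = 17.9608
  Set 4: -6.33 * 3.52 = -22.2816
  Set 5: -2.22 * 0.71 = -1.5762
  Set 6: -4.91 * 3.96 = -19.4436
Step 2: Total signed measure = (-2.2715) + (14.2572) + (17.9608) + (-22.2816) + (-1.5762) + (-19.4436)
     = -13.3549
Step 3: Positive part mu+(X) = sum of positive contributions = 32.218
Step 4: Negative part mu-(X) = |sum of negative contributions| = 45.5729


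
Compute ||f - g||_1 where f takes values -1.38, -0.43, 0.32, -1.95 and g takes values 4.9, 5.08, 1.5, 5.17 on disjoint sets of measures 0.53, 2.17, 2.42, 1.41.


Step 1: Compute differences f_i - g_i:
  -1.38 - 4.9 = -6.28
  -0.43 - 5.08 = -5.51
  0.32 - 1.5 = -1.18
  -1.95 - 5.17 = -7.12
Step 2: Compute |diff|^1 * measure for each set:
  |-6.28|^1 * 0.53 = 6.28 * 0.53 = 3.3284
  |-5.51|^1 * 2.17 = 5.51 * 2.17 = 11.9567
  |-1.18|^1 * 2.42 = 1.18 * 2.42 = 2.8556
  |-7.12|^1 * 1.41 = 7.12 * 1.41 = 10.0392
Step 3: Sum = 28.1799
Step 4: ||f-g||_1 = (28.1799)^(1/1) = 28.1799


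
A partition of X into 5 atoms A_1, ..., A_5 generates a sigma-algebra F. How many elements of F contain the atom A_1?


Each element of F is a union of some subset S of the 5 atoms.
The element contains A_1 iff A_1 is in S.
So we count subsets S of {A_1,...,A_5} with A_1 in S: choose freely among the other 4 atoms.
Count = 2^(5-1) = 2^4 = 16.


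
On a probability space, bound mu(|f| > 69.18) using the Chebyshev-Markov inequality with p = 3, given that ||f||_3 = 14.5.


Chebyshev/Markov inequality: mu(|f| > eps) <= (||f||_p / eps)^p
Step 1: ||f||_3 / eps = 14.5 / 69.18 = 0.209598
Step 2: Raise to power p = 3:
  (0.209598)^3 = 0.009208
Step 3: Therefore mu(|f| > 69.18) <= 0.009208


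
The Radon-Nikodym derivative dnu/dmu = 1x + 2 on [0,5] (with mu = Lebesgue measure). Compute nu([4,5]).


nu(A) = integral_A (dnu/dmu) dmu = integral_4^5 (1x + 2) dx
Step 1: Antiderivative F(x) = (1/2)x^2 + 2x
Step 2: F(5) = (1/2)*5^2 + 2*5 = 12.5 + 10 = 22.5
Step 3: F(4) = (1/2)*4^2 + 2*4 = 8 + 8 = 16
Step 4: nu([4,5]) = F(5) - F(4) = 22.5 - 16 = 6.5


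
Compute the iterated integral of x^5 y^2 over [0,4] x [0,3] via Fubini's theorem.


By Fubini's theorem, the double integral factors as a product of single integrals:
Step 1: integral_0^4 x^5 dx = [x^6/6] from 0 to 4
     = 4^6/6 = 682.666667
Step 2: integral_0^3 y^2 dy = [y^3/3] from 0 to 3
     = 3^3/3 = 9
Step 3: Double integral = 682.666667 * 9 = 6144


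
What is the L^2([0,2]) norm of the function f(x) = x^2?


Step 1: ||f||_2 = (integral_0^2 |x^2|^2 dx)^(1/2)
     = (integral_0^2 x^4 dx)^(1/2)
Step 2: integral_0^2 x^4 dx = [x^5/(5)] from 0 to 2 = 2^5/5
     = 32/5 = 6.4
Step 3: ||f||_2 = (6.4)^(1/2) = 2.529822


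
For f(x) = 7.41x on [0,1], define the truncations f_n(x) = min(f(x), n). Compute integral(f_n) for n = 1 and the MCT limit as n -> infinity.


f(x) = 7.41x on [0,1]; f_n(x) = min(7.41x, n). At n = 1:
Step 1: f(x) reaches 1 at x = 1/7.41 = 0.134953
Step 2: integral(f_1) = integral(7.41x, 0, 0.134953) + integral(1, 0.134953, 1)
       = 7.41*0.134953^2/2 + 1*(1 - 0.134953)
       = 0.067476 + 0.865047
       = 0.932524
Step 3: As n -> infinity, f_n increases to f, so by MCT integral(f_n) -> integral(f) = 7.41/2 = 3.705.
Convergence: integral(f_1) = 0.932524 -> 3.705 as n -> infinity


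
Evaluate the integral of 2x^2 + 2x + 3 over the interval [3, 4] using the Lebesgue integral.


The Lebesgue integral of a Riemann-integrable function agrees with the Riemann integral.
Antiderivative F(x) = (2/3)x^3 + (2/2)x^2 + 3x
F(4) = (2/3)*4^3 + (2/2)*4^2 + 3*4
     = (2/3)*64 + (2/2)*16 + 3*4
     = 42.666667 + 16 + 12
     = 70.666667
F(3) = 36
Integral = F(4) - F(3) = 70.666667 - 36 = 34.666667


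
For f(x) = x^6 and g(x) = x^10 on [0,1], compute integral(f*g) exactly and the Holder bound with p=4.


Step 1: Exact integral of f*g = integral(x^16, 0, 1) = 1/17
     = 0.058824
Step 2: Holder bound with p=4, q=1.333333:
  ||f||_p = (integral x^24 dx)^(1/4) = (1/25)^(1/4) = 0.447214
  ||g||_q = (integral x^13.333333 dx)^(1/1.333333) = (1/14.333333)^(1/1.333333) = 0.13575
Step 3: Holder bound = ||f||_p * ||g||_q = 0.447214 * 0.13575 = 0.060709
Verification: 0.058824 <= 0.060709 (Holder holds)


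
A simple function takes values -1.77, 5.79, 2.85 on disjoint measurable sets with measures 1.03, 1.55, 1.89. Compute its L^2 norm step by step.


Step 1: Compute |f_i|^2 for each value:
  |-1.77|^2 = 3.1329
  |5.79|^2 = 33.5241
  |2.85|^2 = 8.1225
Step 2: Multiply by measures and sum:
  3.1329 * 1.03 = 3.226887
  33.5241 * 1.55 = 51.962355
  8.1225 * 1.89 = 15.351525
Sum = 3.226887 + 51.962355 + 15.351525 = 70.540767
Step 3: Take the p-th root:
||f||_2 = (70.540767)^(1/2) = 8.398855


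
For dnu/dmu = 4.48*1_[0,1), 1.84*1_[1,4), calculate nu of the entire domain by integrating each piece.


Integrate each piece of the Radon-Nikodym derivative:
Step 1: integral_0^1 4.48 dx = 4.48*(1-0) = 4.48*1 = 4.48
Step 2: integral_1^4 1.84 dx = 1.84*(4-1) = 1.84*3 = 5.52
Total: 4.48 + 5.52 = 10


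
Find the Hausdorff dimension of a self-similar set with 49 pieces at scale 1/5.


For a self-similar set with N copies scaled by 1/r:
dim_H = log(N)/log(r) = log(49)/log(5)
= 3.89182/1.609438
= 2.418124


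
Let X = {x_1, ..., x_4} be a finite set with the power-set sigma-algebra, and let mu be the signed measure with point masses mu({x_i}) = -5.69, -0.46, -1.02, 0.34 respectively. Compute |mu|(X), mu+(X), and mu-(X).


Step 1: Every measurable set is a union of atoms (the cells / points), so a Hahn decomposition is
  obtained by grouping atoms by sign: P = union of atoms with mu > 0, N = union of the remaining atoms.
  Atoms in P (indices): 4;  atoms in N (indices): 1, 2, 3
  Positive values: 0.34
  Negative values: -5.69, -0.46, -1.02
Step 2: mu+(X) = mu(P) = sum of positive atom values = 0.34
Step 3: mu-(X) = -mu(N) = sum of |negative atom values| = 7.17
Step 4: |mu|(X) = mu+(X) + mu-(X) = 0.34 + 7.17 = 7.51


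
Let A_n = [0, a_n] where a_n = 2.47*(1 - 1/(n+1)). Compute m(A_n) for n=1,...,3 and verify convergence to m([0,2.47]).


By continuity of measure from below: if A_n increases to A, then m(A_n) -> m(A).
Here A = [0, 2.47], so m(A) = 2.47
Step 1: a_1 = 2.47*(1 - 1/2) = 1.235, m(A_1) = 1.235
Step 2: a_2 = 2.47*(1 - 1/3) = 1.6467, m(A_2) = 1.6467
Step 3: a_3 = 2.47*(1 - 1/4) = 1.8525, m(A_3) = 1.8525
Limit: m(A_n) -> m([0,2.47]) = 2.47


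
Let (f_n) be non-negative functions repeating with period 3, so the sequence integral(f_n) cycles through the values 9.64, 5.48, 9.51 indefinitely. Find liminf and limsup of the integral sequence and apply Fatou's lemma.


The sequence (integral(f_n)) is periodic with period 3, repeating the values 9.64, 5.48, 9.51 indefinitely.
Step 1: For a periodic sequence, every tail (a_m, a_(m+1), ...) contains all 3 period values infinitely often.
Step 2: Hence inf of every tail = min of the period values = min(9.64, 5.48, 9.51) = 5.48.
        liminf_n integral(f_n) = sup over m of (inf of tail from m) = 5.48.
Step 3: Similarly sup of every tail = max of the period values = 9.64.
        limsup_n integral(f_n) = 9.64.
Step 4: Fatou's lemma: integral(liminf_n f_n) <= liminf_n integral(f_n) = 5.48.
        So the integral of the pointwise liminf is at most 5.48.


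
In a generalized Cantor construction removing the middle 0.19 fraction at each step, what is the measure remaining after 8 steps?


Step 1: At each step, fraction remaining = 1 - 0.19 = 0.81
Step 2: After 8 steps, measure = (0.81)^8
Result = 0.185302


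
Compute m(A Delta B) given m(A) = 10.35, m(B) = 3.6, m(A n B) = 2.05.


m(A Delta B) = m(A) + m(B) - 2*m(A n B)
= 10.35 + 3.6 - 2*2.05
= 10.35 + 3.6 - 4.1
= 9.85


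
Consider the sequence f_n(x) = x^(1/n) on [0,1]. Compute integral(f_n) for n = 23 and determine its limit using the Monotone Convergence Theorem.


At n = 23: f_23(x) = x^(1/23).
Step 1: integral(x^(1/23), 0, 1) = [x^(1/23+1) / (1/23+1)] from 0 to 1
     = 1 / (1/23 + 1) = 1 / ((23+1)/23) = 23/(23+1)
     = 23/24 = 0.958333
Step 2: As n -> infinity, f_n(x) = x^(1/n) -> 1 for x in (0,1], and f_n is increasing in n.
By MCT, lim_n integral(f_n) = integral(lim_n f_n) = integral(1, 0, 1) = 1.
Step 3: Verify convergence: 23/24 = 0.958333 -> 1


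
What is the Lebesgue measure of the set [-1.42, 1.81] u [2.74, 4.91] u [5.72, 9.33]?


For pairwise disjoint intervals, m(union) = sum of lengths.
= (1.81 - -1.42) + (4.91 - 2.74) + (9.33 - 5.72)
= 3.23 + 2.17 + 3.61
= 9.01


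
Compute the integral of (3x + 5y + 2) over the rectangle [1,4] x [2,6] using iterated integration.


By Fubini, integrate in x first, then y.
Step 1: Fix y, integrate over x in [1,4]:
  integral(3x + 5y + 2, x=1..4)
  = 3*(4^2 - 1^2)/2 + (5y + 2)*(4 - 1)
  = 22.5 + (5y + 2)*3
  = 22.5 + 15y + 6
  = 28.5 + 15y
Step 2: Integrate over y in [2,6]:
  integral(28.5 + 15y, y=2..6)
  = 28.5*4 + 15*(6^2 - 2^2)/2
  = 114 + 240
  = 354


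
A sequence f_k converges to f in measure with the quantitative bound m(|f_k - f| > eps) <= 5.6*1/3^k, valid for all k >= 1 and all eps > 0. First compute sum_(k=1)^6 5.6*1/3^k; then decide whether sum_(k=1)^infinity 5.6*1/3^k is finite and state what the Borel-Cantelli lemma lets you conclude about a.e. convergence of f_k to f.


Step 1: List the terms 5.6*1/3^k for k = 1 to 6:
  k=1: 1.866667
  k=2: 0.622222
  k=3: 0.207407
  k=4: 0.069136
  k=5: 0.023045
  k=6: 0.007682
Step 2: Partial sum = 1.866667 + 0.622222 + 0.207407 + 0.069136 + 0.023045 + 0.007682
     = 2.796159
Step 3: The full series sum_(k>=1) 5.6*1/3^k converges (geometric series with ratio 1/3 < 1; a constant multiple of a convergent series converges).
Step 4: Fix eps > 0. Since sum_k m(|f_k - f| > eps) < infinity, the Borel-Cantelli lemma gives
        m(limsup_k {|f_k - f| > eps}) = 0, i.e. for a.e. x, |f_k(x) - f(x)| <= eps for all large k.
        Applying this with eps = 1/j for j = 1, 2, ... and intersecting the countably many full-measure sets,
        for a.e. x we get limsup_k |f_k(x) - f(x)| <= 1/j for every j, hence f_k -> f almost everywhere.
Conclusion: series converges; Borel-Cantelli yields f_k -> f a.e.


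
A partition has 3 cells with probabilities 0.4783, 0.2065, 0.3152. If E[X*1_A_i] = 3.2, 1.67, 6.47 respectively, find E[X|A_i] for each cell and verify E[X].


For each cell A_i: E[X|A_i] = E[X*1_A_i] / P(A_i)
Step 1: E[X|A_1] = 3.2 / 0.4783 = 6.690362
Step 2: E[X|A_2] = 1.67 / 0.2065 = 8.087167
Step 3: E[X|A_3] = 6.47 / 0.3152 = 20.52665
Verification: E[X] = sum E[X*1_A_i] = 3.2 + 1.67 + 6.47 = 11.34


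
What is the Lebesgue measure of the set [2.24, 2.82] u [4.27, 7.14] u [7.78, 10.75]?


For pairwise disjoint intervals, m(union) = sum of lengths.
= (2.82 - 2.24) + (7.14 - 4.27) + (10.75 - 7.78)
= 0.58 + 2.87 + 2.97
= 6.42


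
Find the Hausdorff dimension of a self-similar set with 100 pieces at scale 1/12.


For a self-similar set with N copies scaled by 1/r:
dim_H = log(N)/log(r) = log(100)/log(12)
= 4.60517/2.484907
= 1.853257


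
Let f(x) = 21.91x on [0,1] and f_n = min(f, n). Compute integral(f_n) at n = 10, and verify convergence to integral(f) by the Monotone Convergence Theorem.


f(x) = 21.91x on [0,1]; f_n(x) = min(21.91x, n). At n = 10:
Step 1: f(x) reaches 10 at x = 10/21.91 = 0.456413
Step 2: integral(f_10) = integral(21.91x, 0, 0.456413) + integral(10, 0.456413, 1)
       = 21.91*0.456413^2/2 + 10*(1 - 0.456413)
       = 2.282063 + 5.435874
       = 7.717937
Step 3: As n -> infinity, f_n increases to f, so by MCT integral(f_n) -> integral(f) = 21.91/2 = 10.955.
Convergence: integral(f_10) = 7.717937 -> 10.955 as n -> infinity


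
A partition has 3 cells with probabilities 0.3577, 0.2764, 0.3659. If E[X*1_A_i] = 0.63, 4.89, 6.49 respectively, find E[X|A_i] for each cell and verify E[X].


For each cell A_i: E[X|A_i] = E[X*1_A_i] / P(A_i)
Step 1: E[X|A_1] = 0.63 / 0.3577 = 1.761252
Step 2: E[X|A_2] = 4.89 / 0.2764 = 17.691751
Step 3: E[X|A_3] = 6.49 / 0.3659 = 17.737087
Verification: E[X] = sum E[X*1_A_i] = 0.63 + 4.89 + 6.49 = 12.01


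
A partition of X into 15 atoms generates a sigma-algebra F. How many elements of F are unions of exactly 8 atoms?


Each element of F is a union of some subset of the 15 atoms.
Elements that are unions of exactly 8 atoms correspond to 8-element subsets of the 15 atoms.
Count = C(15, 8) = 15! / (8! * 7!) = 6435.


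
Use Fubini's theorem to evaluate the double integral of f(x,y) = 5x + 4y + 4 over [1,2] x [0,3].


By Fubini, integrate in x first, then y.
Step 1: Fix y, integrate over x in [1,2]:
  integral(5x + 4y + 4, x=1..2)
  = 5*(2^2 - 1^2)/2 + (4y + 4)*(2 - 1)
  = 7.5 + (4y + 4)*1
  = 7.5 + 4y + 4
  = 11.5 + 4y
Step 2: Integrate over y in [0,3]:
  integral(11.5 + 4y, y=0..3)
  = 11.5*3 + 4*(3^2 - 0^2)/2
  = 34.5 + 18
  = 52.5


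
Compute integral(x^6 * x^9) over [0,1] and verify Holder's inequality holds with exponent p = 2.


Step 1: Exact integral of f*g = integral(x^15, 0, 1) = 1/16
     = 0.0625
Step 2: Holder bound with p=2, q=2:
  ||f||_p = (integral x^12 dx)^(1/2) = (1/13)^(1/2) = 0.27735
  ||g||_q = (integral x^18 dx)^(1/2) = (1/19)^(1/2) = 0.229416
Step 3: Holder bound = ||f||_p * ||g||_q = 0.27735 * 0.229416 = 0.063628
Verification: 0.0625 <= 0.063628 (Holder holds)


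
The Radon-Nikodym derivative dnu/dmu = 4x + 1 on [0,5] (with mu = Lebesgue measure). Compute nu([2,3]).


nu(A) = integral_A (dnu/dmu) dmu = integral_2^3 (4x + 1) dx
Step 1: Antiderivative F(x) = (4/2)x^2 + 1x
Step 2: F(3) = (4/2)*3^2 + 1*3 = 18 + 3 = 21
Step 3: F(2) = (4/2)*2^2 + 1*2 = 8 + 2 = 10
Step 4: nu([2,3]) = F(3) - F(2) = 21 - 10 = 11


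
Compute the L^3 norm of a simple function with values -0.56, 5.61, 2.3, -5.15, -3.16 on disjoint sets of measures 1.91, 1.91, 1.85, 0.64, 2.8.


Step 1: Compute |f_i|^3 for each value:
  |-0.56|^3 = 0.175616
  |5.61|^3 = 176.558481
  |2.3|^3 = 12.167
  |-5.15|^3 = 136.590875
  |-3.16|^3 = 31.554496
Step 2: Multiply by measures and sum:
  0.175616 * 1.91 = 0.335427
  176.558481 * 1.91 = 337.226699
  12.167 * 1.85 = 22.50895
  136.590875 * 0.64 = 87.41816
  31.554496 * 2.8 = 88.352589
Sum = 0.335427 + 337.226699 + 22.50895 + 87.41816 + 88.352589 = 535.841824
Step 3: Take the p-th root:
||f||_3 = (535.841824)^(1/3) = 8.122297


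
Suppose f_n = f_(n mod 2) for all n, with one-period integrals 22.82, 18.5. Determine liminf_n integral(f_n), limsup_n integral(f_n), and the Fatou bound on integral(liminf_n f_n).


The sequence (integral(f_n)) is periodic with period 2, repeating the values 22.82, 18.5 indefinitely.
Step 1: For a periodic sequence, every tail (a_m, a_(m+1), ...) contains all 2 period values infinitely often.
Step 2: Hence inf of every tail = min of the period values = min(22.82, 18.5) = 18.5.
        liminf_n integral(f_n) = sup over m of (inf of tail from m) = 18.5.
Step 3: Similarly sup of every tail = max of the period values = 22.82.
        limsup_n integral(f_n) = 22.82.
Step 4: Fatou's lemma: integral(liminf_n f_n) <= liminf_n integral(f_n) = 18.5.
        So the integral of the pointwise liminf is at most 18.5.


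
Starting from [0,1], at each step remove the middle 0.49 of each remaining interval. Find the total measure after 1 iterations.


Step 1: At each step, fraction remaining = 1 - 0.49 = 0.51
Step 2: After 1 steps, measure = (0.51)^1
Step 3: Computing the power step by step:
  After step 1: 0.51
Result = 0.51


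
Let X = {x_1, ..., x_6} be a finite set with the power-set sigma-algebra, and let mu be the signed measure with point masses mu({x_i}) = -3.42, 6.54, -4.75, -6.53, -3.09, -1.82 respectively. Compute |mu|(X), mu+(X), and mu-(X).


Step 1: Every measurable set is a union of atoms (the cells / points), so a Hahn decomposition is
  obtained by grouping atoms by sign: P = union of atoms with mu > 0, N = union of the remaining atoms.
  Atoms in P (indices): 2;  atoms in N (indices): 1, 3, 4, 5, 6
  Positive values: 6.54
  Negative values: -3.42, -4.75, -6.53, -3.09, -1.82
Step 2: mu+(X) = mu(P) = sum of positive atom values = 6.54
Step 3: mu-(X) = -mu(N) = sum of |negative atom values| = 19.61
Step 4: |mu|(X) = mu+(X) + mu-(X) = 6.54 + 19.61 = 26.15


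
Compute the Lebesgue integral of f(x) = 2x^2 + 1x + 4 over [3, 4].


The Lebesgue integral of a Riemann-integrable function agrees with the Riemann integral.
Antiderivative F(x) = (2/3)x^3 + (1/2)x^2 + 4x
F(4) = (2/3)*4^3 + (1/2)*4^2 + 4*4
     = (2/3)*64 + (1/2)*16 + 4*4
     = 42.666667 + 8 + 16
     = 66.666667
F(3) = 34.5
Integral = F(4) - F(3) = 66.666667 - 34.5 = 32.166667


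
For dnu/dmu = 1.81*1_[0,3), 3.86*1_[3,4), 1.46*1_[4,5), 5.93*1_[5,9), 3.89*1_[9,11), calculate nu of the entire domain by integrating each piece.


Integrate each piece of the Radon-Nikodym derivative:
Step 1: integral_0^3 1.81 dx = 1.81*(3-0) = 1.81*3 = 5.43
Step 2: integral_3^4 3.86 dx = 3.86*(4-3) = 3.86*1 = 3.86
Step 3: integral_4^5 1.46 dx = 1.46*(5-4) = 1.46*1 = 1.46
Step 4: integral_5^9 5.93 dx = 5.93*(9-5) = 5.93*4 = 23.72
Step 5: integral_9^11 3.89 dx = 3.89*(11-9) = 3.89*2 = 7.78
Total: 5.43 + 3.86 + 1.46 + 23.72 + 7.78 = 42.25


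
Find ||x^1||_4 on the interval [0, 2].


Step 1: ||f||_4 = (integral_0^2 |x^1|^4 dx)^(1/4)
     = (integral_0^2 x^4 dx)^(1/4)
Step 2: integral_0^2 x^4 dx = [x^5/(5)] from 0 to 2 = 2^5/5
     = 32/5 = 6.4
Step 3: ||f||_4 = (6.4)^(1/4) = 1.590541


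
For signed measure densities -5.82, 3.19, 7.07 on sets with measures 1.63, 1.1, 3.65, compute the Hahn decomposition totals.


Step 1: Compute signed measure on each set:
  Set 1: -5.82 * 1.63 = -9.4866
  Set 2: 3.19 * 1.1 = 3.509
  Set 3: 7.07 * 3.65 = 25.8055
Step 2: Total signed measure = (-9.4866) + (3.509) + (25.8055)
     = 19.8279
Step 3: Positive part mu+(X) = sum of positive contributions = 29.3145
Step 4: Negative part mu-(X) = |sum of negative contributions| = 9.4866


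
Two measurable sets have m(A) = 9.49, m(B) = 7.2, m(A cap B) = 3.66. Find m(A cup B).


By inclusion-exclusion: m(A u B) = m(A) + m(B) - m(A n B)
= 9.49 + 7.2 - 3.66
= 13.03


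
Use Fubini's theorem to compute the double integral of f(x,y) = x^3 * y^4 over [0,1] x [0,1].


By Fubini's theorem, the double integral factors as a product of single integrals:
Step 1: integral_0^1 x^3 dx = [x^4/4] from 0 to 1
     = 1^4/4 = 0.25
Step 2: integral_0^1 y^4 dy = [y^5/5] from 0 to 1
     = 1^5/5 = 0.2
Step 3: Double integral = 0.25 * 0.2 = 0.05


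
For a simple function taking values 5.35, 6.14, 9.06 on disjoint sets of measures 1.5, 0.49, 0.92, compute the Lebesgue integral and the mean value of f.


Step 1: Integral = sum(value_i * measure_i)
= 5.35*1.5 + 6.14*0.49 + 9.06*0.92
= 8.025 + 3.0086 + 8.3352
= 19.3688
Step 2: Total measure of domain = 1.5 + 0.49 + 0.92 = 2.91
Step 3: Average value = 19.3688 / 2.91 = 6.655945


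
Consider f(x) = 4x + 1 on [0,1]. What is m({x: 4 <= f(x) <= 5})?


f^(-1)([4, 5]) = {x : 4 <= 4x + 1 <= 5}
Solving: (4 - 1)/4 <= x <= (5 - 1)/4
= [0.75, 1]
Intersecting with [0,1]: [0.75, 1]
Measure = 1 - 0.75 = 0.25


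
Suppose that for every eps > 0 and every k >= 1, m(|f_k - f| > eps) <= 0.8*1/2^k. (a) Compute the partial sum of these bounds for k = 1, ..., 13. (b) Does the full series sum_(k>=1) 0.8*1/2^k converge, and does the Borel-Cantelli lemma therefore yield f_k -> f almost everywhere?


Step 1: List the terms 0.8*1/2^k for k = 1 to 13:
  k=1: 0.4
  k=2: 0.2
  k=3: 0.1
  k=4: 0.05
  k=5: 0.025
  k=6: 0.0125
  k=7: 0.00625
  k=8: 0.003125
  k=9: 0.001563
  k=10: 7.812500e-04
  k=11: 3.906250e-04
  k=12: 1.953125e-04
  k=13: 9.765625e-05
Step 2: Partial sum = 0.4 + 0.2 + 0.1 + 0.05 + 0.025 + 0.0125 + 0.00625 + 0.003125 + 0.001563 + 7.812500e-04 + 3.906250e-04 + 1.953125e-04 + 9.765625e-05
     = 0.799902
Step 3: The full series sum_(k>=1) 0.8*1/2^k converges (geometric series with ratio 1/2 < 1; a constant multiple of a convergent series converges).
Step 4: Fix eps > 0. Since sum_k m(|f_k - f| > eps) < infinity, the Borel-Cantelli lemma gives
        m(limsup_k {|f_k - f| > eps}) = 0, i.e. for a.e. x, |f_k(x) - f(x)| <= eps for all large k.
        Applying this with eps = 1/j for j = 1, 2, ... and intersecting the countably many full-measure sets,
        for a.e. x we get limsup_k |f_k(x) - f(x)| <= 1/j for every j, hence f_k -> f almost everywhere.
Conclusion: series converges; Borel-Cantelli yields f_k -> f a.e.


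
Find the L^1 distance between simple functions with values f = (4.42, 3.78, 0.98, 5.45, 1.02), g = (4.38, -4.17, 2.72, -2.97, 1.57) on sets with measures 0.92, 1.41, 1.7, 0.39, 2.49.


Step 1: Compute differences f_i - g_i:
  4.42 - 4.38 = 0.04
  3.78 - -4.17 = 7.95
  0.98 - 2.72 = -1.74
  5.45 - -2.97 = 8.42
  1.02 - 1.57 = -0.55
Step 2: Compute |diff|^1 * measure for each set:
  |0.04|^1 * 0.92 = 0.04 * 0.92 = 0.0368
  |7.95|^1 * 1.41 = 7.95 * 1.41 = 11.2095
  |-1.74|^1 * 1.7 = 1.74 * 1.7 = 2.958
  |8.42|^1 * 0.39 = 8.42 * 0.39 = 3.2838
  |-0.55|^1 * 2.49 = 0.55 * 2.49 = 1.3695
Step 3: Sum = 18.8576
Step 4: ||f-g||_1 = (18.8576)^(1/1) = 18.8576


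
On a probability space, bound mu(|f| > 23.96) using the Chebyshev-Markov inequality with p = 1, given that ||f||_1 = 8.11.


Chebyshev/Markov inequality: mu(|f| > eps) <= (||f||_p / eps)^p
Step 1: ||f||_1 / eps = 8.11 / 23.96 = 0.338481
Step 2: Raise to power p = 1:
  (0.338481)^1 = 0.338481
Step 3: Therefore mu(|f| > 23.96) <= 0.338481


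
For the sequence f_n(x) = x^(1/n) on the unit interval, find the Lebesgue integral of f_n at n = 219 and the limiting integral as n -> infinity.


At n = 219: f_219(x) = x^(1/219).
Step 1: integral(x^(1/219), 0, 1) = [x^(1/219+1) / (1/219+1)] from 0 to 1
     = 1 / (1/219 + 1) = 1 / ((219+1)/219) = 219/(219+1)
     = 219/220 = 0.995455
Step 2: As n -> infinity, f_n(x) = x^(1/n) -> 1 for x in (0,1], and f_n is increasing in n.
By MCT, lim_n integral(f_n) = integral(lim_n f_n) = integral(1, 0, 1) = 1.
Step 3: Verify convergence: 219/220 = 0.995455 -> 1


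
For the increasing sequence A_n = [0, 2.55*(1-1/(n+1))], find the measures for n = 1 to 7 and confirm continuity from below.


By continuity of measure from below: if A_n increases to A, then m(A_n) -> m(A).
Here A = [0, 2.55], so m(A) = 2.55
Step 1: a_1 = 2.55*(1 - 1/2) = 1.275, m(A_1) = 1.275
Step 2: a_2 = 2.55*(1 - 1/3) = 1.7, m(A_2) = 1.7
Step 3: a_3 = 2.55*(1 - 1/4) = 1.9125, m(A_3) = 1.9125
Step 4: a_4 = 2.55*(1 - 1/5) = 2.04, m(A_4) = 2.04
Step 5: a_5 = 2.55*(1 - 1/6) = 2.125, m(A_5) = 2.125
Step 6: a_6 = 2.55*(1 - 1/7) = 2.1857, m(A_6) = 2.1857
Step 7: a_7 = 2.55*(1 - 1/8) = 2.2312, m(A_7) = 2.2312
Limit: m(A_n) -> m([0,2.55]) = 2.55


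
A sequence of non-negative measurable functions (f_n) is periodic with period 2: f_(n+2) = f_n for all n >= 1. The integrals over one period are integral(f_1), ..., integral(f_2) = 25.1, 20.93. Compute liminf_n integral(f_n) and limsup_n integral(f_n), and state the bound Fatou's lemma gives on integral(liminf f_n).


The sequence (integral(f_n)) is periodic with period 2, repeating the values 25.1, 20.93 indefinitely.
Step 1: For a periodic sequence, every tail (a_m, a_(m+1), ...) contains all 2 period values infinitely often.
Step 2: Hence inf of every tail = min of the period values = min(25.1, 20.93) = 20.93.
        liminf_n integral(f_n) = sup over m of (inf of tail from m) = 20.93.
Step 3: Similarly sup of every tail = max of the period values = 25.1.
        limsup_n integral(f_n) = 25.1.
Step 4: Fatou's lemma: integral(liminf_n f_n) <= liminf_n integral(f_n) = 20.93.
        So the integral of the pointwise liminf is at most 20.93.


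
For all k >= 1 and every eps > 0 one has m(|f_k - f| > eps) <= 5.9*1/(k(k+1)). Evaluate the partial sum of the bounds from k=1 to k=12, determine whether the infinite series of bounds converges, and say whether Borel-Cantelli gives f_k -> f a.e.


Step 1: List the terms 5.9*1/(k(k+1)) for k = 1 to 12:
  k=1: 2.95
  k=2: 0.983333
  k=3: 0.491667
  k=4: 0.295
  k=5: 0.196667
  k=6: 0.140476
  k=7: 0.105357
  k=8: 0.081944
  k=9: 0.065556
  k=10: 0.053636
  k=11: 0.044697
  k=12: 0.037821
Step 2: Partial sum = 2.95 + 0.983333 + 0.491667 + 0.295 + 0.196667 + 0.140476 + 0.105357 + 0.081944 + 0.065556 + 0.053636 + 0.044697 + 0.037821
     = 5.446154
Step 3: The full series sum_(k>=1) 5.9*1/(k(k+1)) converges (telescoping series sum 1/(k(k+1)) = 1; a constant multiple of a convergent series converges).
Step 4: Fix eps > 0. Since sum_k m(|f_k - f| > eps) < infinity, the Borel-Cantelli lemma gives
        m(limsup_k {|f_k - f| > eps}) = 0, i.e. for a.e. x, |f_k(x) - f(x)| <= eps for all large k.
        Applying this with eps = 1/j for j = 1, 2, ... and intersecting the countably many full-measure sets,
        for a.e. x we get limsup_k |f_k(x) - f(x)| <= 1/j for every j, hence f_k -> f almost everywhere.
Conclusion: series converges; Borel-Cantelli yields f_k -> f a.e.


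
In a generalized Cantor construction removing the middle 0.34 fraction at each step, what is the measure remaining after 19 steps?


Step 1: At each step, fraction remaining = 1 - 0.34 = 0.66
Step 2: After 19 steps, measure = (0.66)^19
Result = 3.726789e-04


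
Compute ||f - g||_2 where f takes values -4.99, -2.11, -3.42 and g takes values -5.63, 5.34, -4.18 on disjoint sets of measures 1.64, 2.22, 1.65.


Step 1: Compute differences f_i - g_i:
  -4.99 - -5.63 = 0.64
  -2.11 - 5.34 = -7.45
  -3.42 - -4.18 = 0.76
Step 2: Compute |diff|^2 * measure for each set:
  |0.64|^2 * 1.64 = 0.4096 * 1.64 = 0.671744
  |-7.45|^2 * 2.22 = 55.5025 * 2.22 = 123.21555
  |0.76|^2 * 1.65 = 0.5776 * 1.65 = 0.95304
Step 3: Sum = 124.840334
Step 4: ||f-g||_2 = (124.840334)^(1/2) = 11.173197


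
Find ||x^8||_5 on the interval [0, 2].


Step 1: ||f||_5 = (integral_0^2 |x^8|^5 dx)^(1/5)
     = (integral_0^2 x^40 dx)^(1/5)
Step 2: integral_0^2 x^40 dx = [x^41/(41)] from 0 to 2 = 2^41/41
     = 2199023255552/41 = 5.363471e+10
Step 3: ||f||_5 = (5.363471e+10)^(1/5) = 139.923027


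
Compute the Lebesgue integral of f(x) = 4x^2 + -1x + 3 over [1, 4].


The Lebesgue integral of a Riemann-integrable function agrees with the Riemann integral.
Antiderivative F(x) = (4/3)x^3 + (-1/2)x^2 + 3x
F(4) = (4/3)*4^3 + (-1/2)*4^2 + 3*4
     = (4/3)*64 + (-1/2)*16 + 3*4
     = 85.333333 + -8 + 12
     = 89.333333
F(1) = 3.833333
Integral = F(4) - F(1) = 89.333333 - 3.833333 = 85.5


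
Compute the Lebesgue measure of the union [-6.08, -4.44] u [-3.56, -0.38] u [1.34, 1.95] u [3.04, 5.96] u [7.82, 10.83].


For pairwise disjoint intervals, m(union) = sum of lengths.
= (-4.44 - -6.08) + (-0.38 - -3.56) + (1.95 - 1.34) + (5.96 - 3.04) + (10.83 - 7.82)
= 1.64 + 3.18 + 0.61 + 2.92 + 3.01
= 11.36


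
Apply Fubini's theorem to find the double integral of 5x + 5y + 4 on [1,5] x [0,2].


By Fubini, integrate in x first, then y.
Step 1: Fix y, integrate over x in [1,5]:
  integral(5x + 5y + 4, x=1..5)
  = 5*(5^2 - 1^2)/2 + (5y + 4)*(5 - 1)
  = 60 + (5y + 4)*4
  = 60 + 20y + 16
  = 76 + 20y
Step 2: Integrate over y in [0,2]:
  integral(76 + 20y, y=0..2)
  = 76*2 + 20*(2^2 - 0^2)/2
  = 152 + 40
  = 192


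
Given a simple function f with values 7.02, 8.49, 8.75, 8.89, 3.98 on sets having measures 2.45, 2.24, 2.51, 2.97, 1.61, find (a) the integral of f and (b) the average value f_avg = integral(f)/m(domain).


Step 1: Integral = sum(value_i * measure_i)
= 7.02*2.45 + 8.49*2.24 + 8.75*2.51 + 8.89*2.97 + 3.98*1.61
= 17.199 + 19.0176 + 21.9625 + 26.4033 + 6.4078
= 90.9902
Step 2: Total measure of domain = 2.45 + 2.24 + 2.51 + 2.97 + 1.61 = 11.78
Step 3: Average value = 90.9902 / 11.78 = 7.724126


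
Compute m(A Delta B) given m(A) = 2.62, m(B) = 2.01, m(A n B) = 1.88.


m(A Delta B) = m(A) + m(B) - 2*m(A n B)
= 2.62 + 2.01 - 2*1.88
= 2.62 + 2.01 - 3.76
= 0.87


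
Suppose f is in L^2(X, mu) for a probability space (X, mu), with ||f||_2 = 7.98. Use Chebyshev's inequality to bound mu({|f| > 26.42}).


Chebyshev/Markov inequality: mu(|f| > eps) <= (||f||_p / eps)^p
Step 1: ||f||_2 / eps = 7.98 / 26.42 = 0.302044
Step 2: Raise to power p = 2:
  (0.302044)^2 = 0.091231
Step 3: Therefore mu(|f| > 26.42) <= 0.091231


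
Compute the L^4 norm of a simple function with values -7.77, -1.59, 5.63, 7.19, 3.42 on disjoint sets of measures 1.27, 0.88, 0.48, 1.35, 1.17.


Step 1: Compute |f_i|^4 for each value:
  |-7.77|^4 = 3644.887054
  |-1.59|^4 = 6.39129
  |5.63|^4 = 1004.69347
  |7.19|^4 = 2672.486755
  |3.42|^4 = 136.805773
Step 2: Multiply by measures and sum:
  3644.887054 * 1.27 = 4629.006559
  6.39129 * 0.88 = 5.624335
  1004.69347 * 0.48 = 482.252865
  2672.486755 * 1.35 = 3607.85712
  136.805773 * 1.17 = 160.062754
Sum = 4629.006559 + 5.624335 + 482.252865 + 3607.85712 + 160.062754 = 8884.803633
Step 3: Take the p-th root:
||f||_4 = (8884.803633)^(1/4) = 9.70872


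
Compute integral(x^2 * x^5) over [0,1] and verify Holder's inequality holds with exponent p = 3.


Step 1: Exact integral of f*g = integral(x^7, 0, 1) = 1/8
     = 0.125
Step 2: Holder bound with p=3, q=1.5:
  ||f||_p = (integral x^6 dx)^(1/3) = (1/7)^(1/3) = 0.522758
  ||g||_q = (integral x^7.5 dx)^(1/1.5) = (1/8.5)^(1/1.5) = 0.240097
Step 3: Holder bound = ||f||_p * ||g||_q = 0.522758 * 0.240097 = 0.125513
Verification: 0.125 <= 0.125513 (Holder holds)


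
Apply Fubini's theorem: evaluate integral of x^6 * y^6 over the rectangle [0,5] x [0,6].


By Fubini's theorem, the double integral factors as a product of single integrals:
Step 1: integral_0^5 x^6 dx = [x^7/7] from 0 to 5
     = 5^7/7 = 11160.714286
Step 2: integral_0^6 y^6 dy = [y^7/7] from 0 to 6
     = 6^7/7 = 39990.857143
Step 3: Double integral = 11160.714286 * 39990.857143 = 4.463265e+08


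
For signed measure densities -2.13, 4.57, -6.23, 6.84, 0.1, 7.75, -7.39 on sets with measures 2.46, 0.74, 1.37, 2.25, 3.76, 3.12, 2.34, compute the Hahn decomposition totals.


Step 1: Compute signed measure on each set:
  Set 1: -2.13 * 2.46 = -5.2398
  Set 2: 4.57 * 0.74 = 3.3818
  Set 3: -6.23 * 1.37 = -8.5351
  Set 4: 6.84 * 2.25 = 15.39
  Set 5: 0.1 * 3.76 = 0.376
  Set 6: 7.75 * 3.12 = 24.18
  Set 7: -7.39 * 2.34 = -17.2926
Step 2: Total signed measure = (-5.2398) + (3.3818) + (-8.5351) + (15.39) + (0.376) + (24.18) + (-17.2926)
     = 12.2603
Step 3: Positive part mu+(X) = sum of positive contributions = 43.3278
Step 4: Negative part mu-(X) = |sum of negative contributions| = 31.0675


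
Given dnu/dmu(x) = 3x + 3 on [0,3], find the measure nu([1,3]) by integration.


nu(A) = integral_A (dnu/dmu) dmu = integral_1^3 (3x + 3) dx
Step 1: Antiderivative F(x) = (3/2)x^2 + 3x
Step 2: F(3) = (3/2)*3^2 + 3*3 = 13.5 + 9 = 22.5
Step 3: F(1) = (3/2)*1^2 + 3*1 = 1.5 + 3 = 4.5
Step 4: nu([1,3]) = F(3) - F(1) = 22.5 - 4.5 = 18


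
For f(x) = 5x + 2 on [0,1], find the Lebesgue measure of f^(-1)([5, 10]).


f^(-1)([5, 10]) = {x : 5 <= 5x + 2 <= 10}
Solving: (5 - 2)/5 <= x <= (10 - 2)/5
= [0.6, 1.6]
Intersecting with [0,1]: [0.6, 1]
Measure = 1 - 0.6 = 0.4


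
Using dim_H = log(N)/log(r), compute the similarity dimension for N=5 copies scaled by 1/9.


For a self-similar set with N copies scaled by 1/r:
dim_H = log(N)/log(r) = log(5)/log(9)
= 1.609438/2.197225
= 0.732487


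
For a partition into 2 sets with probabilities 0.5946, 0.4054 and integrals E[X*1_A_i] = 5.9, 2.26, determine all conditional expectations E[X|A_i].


For each cell A_i: E[X|A_i] = E[X*1_A_i] / P(A_i)
Step 1: E[X|A_1] = 5.9 / 0.5946 = 9.922637
Step 2: E[X|A_2] = 2.26 / 0.4054 = 5.574741
Verification: E[X] = sum E[X*1_A_i] = 5.9 + 2.26 = 8.16


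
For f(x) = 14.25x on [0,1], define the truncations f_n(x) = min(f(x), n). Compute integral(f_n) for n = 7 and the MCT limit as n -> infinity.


f(x) = 14.25x on [0,1]; f_n(x) = min(14.25x, n). At n = 7:
Step 1: f(x) reaches 7 at x = 7/14.25 = 0.491228
Step 2: integral(f_7) = integral(14.25x, 0, 0.491228) + integral(7, 0.491228, 1)
       = 14.25*0.491228^2/2 + 7*(1 - 0.491228)
       = 1.719298 + 3.561404
       = 5.280702
Step 3: As n -> infinity, f_n increases to f, so by MCT integral(f_n) -> integral(f) = 14.25/2 = 7.125.
Convergence: integral(f_7) = 5.280702 -> 7.125 as n -> infinity


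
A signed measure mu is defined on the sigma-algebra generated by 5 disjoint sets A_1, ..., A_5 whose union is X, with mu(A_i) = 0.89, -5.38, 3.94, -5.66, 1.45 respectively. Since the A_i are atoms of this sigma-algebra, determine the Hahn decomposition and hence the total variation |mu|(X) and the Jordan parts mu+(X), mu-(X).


Step 1: Every measurable set is a union of atoms (the cells / points), so a Hahn decomposition is
  obtained by grouping atoms by sign: P = union of atoms with mu > 0, N = union of the remaining atoms.
  Atoms in P (indices): 1, 3, 5;  atoms in N (indices): 2, 4
  Positive values: 0.89, 3.94, 1.45
  Negative values: -5.38, -5.66
Step 2: mu+(X) = mu(P) = sum of positive atom values = 6.28
Step 3: mu-(X) = -mu(N) = sum of |negative atom values| = 11.04
Step 4: |mu|(X) = mu+(X) + mu-(X) = 6.28 + 11.04 = 17.32


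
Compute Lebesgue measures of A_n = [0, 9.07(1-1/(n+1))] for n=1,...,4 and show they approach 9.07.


By continuity of measure from below: if A_n increases to A, then m(A_n) -> m(A).
Here A = [0, 9.07], so m(A) = 9.07
Step 1: a_1 = 9.07*(1 - 1/2) = 4.535, m(A_1) = 4.535
Step 2: a_2 = 9.07*(1 - 1/3) = 6.0467, m(A_2) = 6.0467
Step 3: a_3 = 9.07*(1 - 1/4) = 6.8025, m(A_3) = 6.8025
Step 4: a_4 = 9.07*(1 - 1/5) = 7.256, m(A_4) = 7.256
Limit: m(A_n) -> m([0,9.07]) = 9.07


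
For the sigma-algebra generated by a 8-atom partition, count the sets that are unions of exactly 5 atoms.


Each element of F is a union of some subset of the 8 atoms.
Elements that are unions of exactly 5 atoms correspond to 5-element subsets of the 8 atoms.
Count = C(8, 5) = 8! / (5! * 3!) = 56.


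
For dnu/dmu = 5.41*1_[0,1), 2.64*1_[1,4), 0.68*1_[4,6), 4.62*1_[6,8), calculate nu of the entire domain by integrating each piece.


Integrate each piece of the Radon-Nikodym derivative:
Step 1: integral_0^1 5.41 dx = 5.41*(1-0) = 5.41*1 = 5.41
Step 2: integral_1^4 2.64 dx = 2.64*(4-1) = 2.64*3 = 7.92
Step 3: integral_4^6 0.68 dx = 0.68*(6-4) = 0.68*2 = 1.36
Step 4: integral_6^8 4.62 dx = 4.62*(8-6) = 4.62*2 = 9.24
Total: 5.41 + 7.92 + 1.36 + 9.24 = 23.93


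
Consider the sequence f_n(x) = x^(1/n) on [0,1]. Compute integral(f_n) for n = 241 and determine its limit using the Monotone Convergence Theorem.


At n = 241: f_241(x) = x^(1/241).
Step 1: integral(x^(1/241), 0, 1) = [x^(1/241+1) / (1/241+1)] from 0 to 1
     = 1 / (1/241 + 1) = 1 / ((241+1)/241) = 241/(241+1)
     = 241/242 = 0.995868
Step 2: As n -> infinity, f_n(x) = x^(1/n) -> 1 for x in (0,1], and f_n is increasing in n.
By MCT, lim_n integral(f_n) = integral(lim_n f_n) = integral(1, 0, 1) = 1.
Step 3: Verify convergence: 241/242 = 0.995868 -> 1


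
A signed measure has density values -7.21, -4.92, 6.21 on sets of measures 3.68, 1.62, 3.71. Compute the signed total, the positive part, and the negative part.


Step 1: Compute signed measure on each set:
  Set 1: -7.21 * 3.68 = -26.5328
  Set 2: -4.92 * 1.62 = -7.9704
  Set 3: 6.21 * 3.71 = 23.0391
Step 2: Total signed measure = (-26.5328) + (-7.9704) + (23.0391)
     = -11.4641
Step 3: Positive part mu+(X) = sum of positive contributions = 23.0391
Step 4: Negative part mu-(X) = |sum of negative contributions| = 34.5032


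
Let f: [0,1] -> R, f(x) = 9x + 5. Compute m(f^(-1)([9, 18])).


f^(-1)([9, 18]) = {x : 9 <= 9x + 5 <= 18}
Solving: (9 - 5)/9 <= x <= (18 - 5)/9
= [0.444444, 1.444444]
Intersecting with [0,1]: [0.444444, 1]
Measure = 1 - 0.444444 = 0.555556


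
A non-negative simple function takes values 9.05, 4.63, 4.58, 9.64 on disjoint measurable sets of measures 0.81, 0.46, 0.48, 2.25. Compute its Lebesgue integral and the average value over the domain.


Step 1: Integral = sum(value_i * measure_i)
= 9.05*0.81 + 4.63*0.46 + 4.58*0.48 + 9.64*2.25
= 7.3305 + 2.1298 + 2.1984 + 21.69
= 33.3487
Step 2: Total measure of domain = 0.81 + 0.46 + 0.48 + 2.25 = 4
Step 3: Average value = 33.3487 / 4 = 8.337175
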